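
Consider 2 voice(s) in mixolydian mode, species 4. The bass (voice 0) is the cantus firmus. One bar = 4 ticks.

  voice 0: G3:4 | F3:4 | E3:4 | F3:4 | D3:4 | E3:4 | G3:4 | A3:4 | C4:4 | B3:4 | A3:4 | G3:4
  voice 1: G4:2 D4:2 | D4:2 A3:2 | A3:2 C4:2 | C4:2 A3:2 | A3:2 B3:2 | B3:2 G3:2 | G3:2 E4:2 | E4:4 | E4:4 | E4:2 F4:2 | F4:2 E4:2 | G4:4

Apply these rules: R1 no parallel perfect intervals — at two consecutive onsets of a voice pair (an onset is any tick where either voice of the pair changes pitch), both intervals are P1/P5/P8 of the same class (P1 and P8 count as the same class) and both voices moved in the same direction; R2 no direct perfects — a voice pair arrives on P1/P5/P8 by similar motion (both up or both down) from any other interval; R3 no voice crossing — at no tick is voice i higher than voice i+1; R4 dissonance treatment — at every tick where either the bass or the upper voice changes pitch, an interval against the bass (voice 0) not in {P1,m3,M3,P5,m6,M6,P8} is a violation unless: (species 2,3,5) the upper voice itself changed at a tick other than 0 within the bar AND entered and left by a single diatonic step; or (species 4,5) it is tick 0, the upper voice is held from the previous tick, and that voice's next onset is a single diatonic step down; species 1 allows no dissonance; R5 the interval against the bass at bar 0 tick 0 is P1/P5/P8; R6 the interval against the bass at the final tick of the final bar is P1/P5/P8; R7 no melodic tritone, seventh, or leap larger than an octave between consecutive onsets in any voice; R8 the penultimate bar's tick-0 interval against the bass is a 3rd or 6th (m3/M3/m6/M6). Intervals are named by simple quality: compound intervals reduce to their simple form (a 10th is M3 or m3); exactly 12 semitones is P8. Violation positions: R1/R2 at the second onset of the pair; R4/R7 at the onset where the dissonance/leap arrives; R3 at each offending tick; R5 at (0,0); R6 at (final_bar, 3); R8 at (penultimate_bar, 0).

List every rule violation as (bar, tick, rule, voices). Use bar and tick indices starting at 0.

(2, 0, R4, (0, 1))
(9, 0, R4, (0, 1))
(9, 2, R4, (0, 1))

bar 0: v0=G3 v1=G4 downbeat P8
bar 1: v0=F3 v1=D4 downbeat M6
bar 2: v0=E3 v1=A3 downbeat P4
bar 3: v0=F3 v1=C4 downbeat P5
bar 4: v0=D3 v1=A3 downbeat P5
bar 5: v0=E3 v1=B3 downbeat P5
bar 6: v0=G3 v1=G3 downbeat P1
bar 7: v0=A3 v1=E4 downbeat P5
bar 8: v0=C4 v1=E4 downbeat M3
bar 9: v0=B3 v1=E4 downbeat P4
bar 10: v0=A3 v1=F4 downbeat m6
bar 11: v0=G3 v1=G4 downbeat P8
  -> R4 @ bar 2 tick 0 v(0, 1): E3/A3 P4 untreated
  -> R4 @ bar 9 tick 0 v(0, 1): B3/E4 P4 untreated
  -> R4 @ bar 9 tick 2 v(0, 1): B3/F4 TT untreated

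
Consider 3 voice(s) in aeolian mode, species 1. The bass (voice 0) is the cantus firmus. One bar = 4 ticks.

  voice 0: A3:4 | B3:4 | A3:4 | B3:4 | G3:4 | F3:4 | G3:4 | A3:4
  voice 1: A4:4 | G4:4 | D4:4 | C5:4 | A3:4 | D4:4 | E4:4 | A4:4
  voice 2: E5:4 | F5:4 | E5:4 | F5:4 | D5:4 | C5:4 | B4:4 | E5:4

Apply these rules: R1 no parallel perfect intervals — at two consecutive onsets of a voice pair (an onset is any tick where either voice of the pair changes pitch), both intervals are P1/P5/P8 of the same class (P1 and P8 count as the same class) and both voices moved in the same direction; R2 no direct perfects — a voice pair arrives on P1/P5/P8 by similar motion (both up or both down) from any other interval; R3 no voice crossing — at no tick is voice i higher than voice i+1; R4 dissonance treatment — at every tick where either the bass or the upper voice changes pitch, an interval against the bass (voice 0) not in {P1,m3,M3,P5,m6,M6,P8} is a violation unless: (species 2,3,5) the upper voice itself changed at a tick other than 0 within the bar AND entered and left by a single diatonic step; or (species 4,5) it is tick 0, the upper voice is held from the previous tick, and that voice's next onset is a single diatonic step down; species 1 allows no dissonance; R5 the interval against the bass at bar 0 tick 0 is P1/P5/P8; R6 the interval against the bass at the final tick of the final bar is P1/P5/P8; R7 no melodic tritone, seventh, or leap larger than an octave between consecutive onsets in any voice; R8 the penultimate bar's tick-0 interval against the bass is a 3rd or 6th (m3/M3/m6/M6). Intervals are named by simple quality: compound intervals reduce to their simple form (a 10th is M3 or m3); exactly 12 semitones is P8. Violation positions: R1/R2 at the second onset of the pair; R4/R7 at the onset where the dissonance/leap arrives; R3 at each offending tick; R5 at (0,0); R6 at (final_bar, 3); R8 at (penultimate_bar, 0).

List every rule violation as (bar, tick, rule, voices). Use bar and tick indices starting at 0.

(1, 0, R4, (0, 2))
(2, 0, R2, (0, 2))
(2, 0, R4, (0, 1))
(3, 0, R4, (0, 1))
(3, 0, R4, (0, 2))
(3, 0, R7, (1,))
(4, 0, R2, (0, 2))
(4, 0, R4, (0, 1))
(4, 0, R7, (1,))
(5, 0, R1, (0, 2))
(7, 0, R1, (1, 2))
(7, 0, R2, (0, 1))
(7, 0, R2, (0, 2))

bar 0: v0=A3 v1=A4 v2=E5 downbeat P5
bar 1: v0=B3 v1=G4 v2=F5 downbeat TT
bar 2: v0=A3 v1=D4 v2=E5 downbeat P5
bar 3: v0=B3 v1=C5 v2=F5 downbeat TT
bar 4: v0=G3 v1=A3 v2=D5 downbeat P5
bar 5: v0=F3 v1=D4 v2=C5 downbeat P5
bar 6: v0=G3 v1=E4 v2=B4 downbeat M3
bar 7: v0=A3 v1=A4 v2=E5 downbeat P5
  -> R4 @ bar 1 tick 0 v(0, 2): B3/F5 TT untreated
  -> R2 @ bar 2 tick 0 v(0, 2): B3/F5 TT -> A3/E5 P5 similar
  -> R4 @ bar 2 tick 0 v(0, 1): A3/D4 P4 untreated
  -> R4 @ bar 3 tick 0 v(0, 1): B3/C5 m2 untreated
  -> R4 @ bar 3 tick 0 v(0, 2): B3/F5 TT untreated
  -> R7 @ bar 3 tick 0 v(1,): D4->C5 leap 10st
  -> R2 @ bar 4 tick 0 v(0, 2): B3/F5 TT -> G3/D5 P5 similar
  -> R4 @ bar 4 tick 0 v(0, 1): G3/A3 M2 untreated
  -> R7 @ bar 4 tick 0 v(1,): C5->A3 leap 15st
  -> R1 @ bar 5 tick 0 v(0, 2): G3/D5 P5 -> F3/C5 P5 similar
  -> R1 @ bar 7 tick 0 v(1, 2): E4/B4 P5 -> A4/E5 P5 similar
  -> R2 @ bar 7 tick 0 v(0, 1): G3/E4 M6 -> A3/A4 P8 similar
  -> R2 @ bar 7 tick 0 v(0, 2): G3/B4 M3 -> A3/E5 P5 similar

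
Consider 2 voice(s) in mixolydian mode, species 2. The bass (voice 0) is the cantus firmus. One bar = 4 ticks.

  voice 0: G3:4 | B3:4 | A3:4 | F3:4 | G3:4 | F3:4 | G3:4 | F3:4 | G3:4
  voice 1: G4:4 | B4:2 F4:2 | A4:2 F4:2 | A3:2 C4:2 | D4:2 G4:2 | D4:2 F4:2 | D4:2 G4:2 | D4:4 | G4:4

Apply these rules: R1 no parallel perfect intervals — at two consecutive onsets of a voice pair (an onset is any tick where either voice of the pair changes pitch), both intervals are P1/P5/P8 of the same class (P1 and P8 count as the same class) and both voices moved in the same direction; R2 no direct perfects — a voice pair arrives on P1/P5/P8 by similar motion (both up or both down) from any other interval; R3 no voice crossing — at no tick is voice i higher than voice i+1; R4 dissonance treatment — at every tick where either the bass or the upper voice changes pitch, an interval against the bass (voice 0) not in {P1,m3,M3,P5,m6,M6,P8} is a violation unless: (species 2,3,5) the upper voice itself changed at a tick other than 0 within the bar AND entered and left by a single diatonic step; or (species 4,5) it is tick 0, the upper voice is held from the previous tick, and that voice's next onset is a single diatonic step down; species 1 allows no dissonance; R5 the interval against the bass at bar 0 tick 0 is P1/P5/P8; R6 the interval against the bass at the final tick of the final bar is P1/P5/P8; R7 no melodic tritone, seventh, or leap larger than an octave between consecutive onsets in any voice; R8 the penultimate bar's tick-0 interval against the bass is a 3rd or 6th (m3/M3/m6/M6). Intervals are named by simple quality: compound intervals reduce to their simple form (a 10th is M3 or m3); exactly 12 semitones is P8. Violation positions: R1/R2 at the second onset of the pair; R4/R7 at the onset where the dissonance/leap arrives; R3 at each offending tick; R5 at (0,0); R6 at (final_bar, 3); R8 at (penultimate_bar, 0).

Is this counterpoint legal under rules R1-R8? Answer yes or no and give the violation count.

No (5 violations)

bar 0: v0=G3 v1=G4 (P8)
bar 1: v0=B3 v1=B4 (P8)
bar 2: v0=A3 v1=A4 (P8)
bar 3: v0=F3 v1=A3 (M3)
bar 4: v0=G3 v1=D4 (P5)
bar 5: v0=F3 v1=D4 (M6)
bar 6: v0=G3 v1=D4 (P5)
bar 7: v0=F3 v1=D4 (M6)
bar 8: v0=G3 v1=G4 (P8)
  R1 @ bar1.0: G3/G4 P8 -> B3/B4 P8 similar
  R4 @ bar1.2: B3/F4 TT untreated
  R7 @ bar1.2: B4->F4 leap 6st
  R1 @ bar4.0: F3/C4 P5 -> G3/D4 P5 similar
  R2 @ bar8.0: F3/D4 M6 -> G3/G4 P8 similar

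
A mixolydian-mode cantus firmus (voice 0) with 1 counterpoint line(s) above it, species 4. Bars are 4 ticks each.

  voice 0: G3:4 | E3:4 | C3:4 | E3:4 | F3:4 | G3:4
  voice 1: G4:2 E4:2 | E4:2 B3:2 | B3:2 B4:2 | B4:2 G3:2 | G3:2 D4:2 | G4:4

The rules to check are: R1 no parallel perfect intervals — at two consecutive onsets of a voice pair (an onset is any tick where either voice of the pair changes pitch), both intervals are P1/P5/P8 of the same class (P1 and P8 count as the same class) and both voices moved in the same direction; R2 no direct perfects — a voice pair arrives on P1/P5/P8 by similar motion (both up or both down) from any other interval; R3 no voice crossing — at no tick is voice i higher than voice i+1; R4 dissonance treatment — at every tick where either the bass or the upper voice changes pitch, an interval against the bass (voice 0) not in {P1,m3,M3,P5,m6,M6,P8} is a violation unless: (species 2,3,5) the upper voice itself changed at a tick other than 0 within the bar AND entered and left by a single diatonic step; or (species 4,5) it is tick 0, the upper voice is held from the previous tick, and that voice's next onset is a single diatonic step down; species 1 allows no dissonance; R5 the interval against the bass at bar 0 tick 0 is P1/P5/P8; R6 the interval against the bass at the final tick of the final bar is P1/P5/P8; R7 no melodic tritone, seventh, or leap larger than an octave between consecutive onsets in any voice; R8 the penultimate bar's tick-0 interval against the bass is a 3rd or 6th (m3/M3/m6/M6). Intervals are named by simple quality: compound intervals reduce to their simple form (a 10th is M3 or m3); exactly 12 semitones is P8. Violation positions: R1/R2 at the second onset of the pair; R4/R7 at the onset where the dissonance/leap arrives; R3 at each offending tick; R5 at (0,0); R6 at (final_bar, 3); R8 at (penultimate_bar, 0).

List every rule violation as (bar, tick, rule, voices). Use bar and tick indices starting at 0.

(2, 0, R4, (0, 1))
(2, 2, R4, (0, 1))
(3, 2, R7, (1,))
(4, 0, R4, (0, 1))
(4, 0, R8, (0, 1))
(5, 0, R2, (0, 1))

bar 0: v0=G3 v1=G4 downbeat P8
bar 1: v0=E3 v1=E4 downbeat P8
bar 2: v0=C3 v1=B3 downbeat M7
bar 3: v0=E3 v1=B4 downbeat P5
bar 4: v0=F3 v1=G3 downbeat M2
bar 5: v0=G3 v1=G4 downbeat P8
  -> R4 @ bar 2 tick 0 v(0, 1): C3/B3 M7 untreated
  -> R4 @ bar 2 tick 2 v(0, 1): C3/B4 M7 untreated
  -> R7 @ bar 3 tick 2 v(1,): B4->G3 leap 16st
  -> R4 @ bar 4 tick 0 v(0, 1): F3/G3 M2 untreated
  -> R8 @ bar 4 tick 0 v(0, 1): penult M2 not 3rd/6th
  -> R2 @ bar 5 tick 0 v(0, 1): F3/D4 M6 -> G3/G4 P8 similar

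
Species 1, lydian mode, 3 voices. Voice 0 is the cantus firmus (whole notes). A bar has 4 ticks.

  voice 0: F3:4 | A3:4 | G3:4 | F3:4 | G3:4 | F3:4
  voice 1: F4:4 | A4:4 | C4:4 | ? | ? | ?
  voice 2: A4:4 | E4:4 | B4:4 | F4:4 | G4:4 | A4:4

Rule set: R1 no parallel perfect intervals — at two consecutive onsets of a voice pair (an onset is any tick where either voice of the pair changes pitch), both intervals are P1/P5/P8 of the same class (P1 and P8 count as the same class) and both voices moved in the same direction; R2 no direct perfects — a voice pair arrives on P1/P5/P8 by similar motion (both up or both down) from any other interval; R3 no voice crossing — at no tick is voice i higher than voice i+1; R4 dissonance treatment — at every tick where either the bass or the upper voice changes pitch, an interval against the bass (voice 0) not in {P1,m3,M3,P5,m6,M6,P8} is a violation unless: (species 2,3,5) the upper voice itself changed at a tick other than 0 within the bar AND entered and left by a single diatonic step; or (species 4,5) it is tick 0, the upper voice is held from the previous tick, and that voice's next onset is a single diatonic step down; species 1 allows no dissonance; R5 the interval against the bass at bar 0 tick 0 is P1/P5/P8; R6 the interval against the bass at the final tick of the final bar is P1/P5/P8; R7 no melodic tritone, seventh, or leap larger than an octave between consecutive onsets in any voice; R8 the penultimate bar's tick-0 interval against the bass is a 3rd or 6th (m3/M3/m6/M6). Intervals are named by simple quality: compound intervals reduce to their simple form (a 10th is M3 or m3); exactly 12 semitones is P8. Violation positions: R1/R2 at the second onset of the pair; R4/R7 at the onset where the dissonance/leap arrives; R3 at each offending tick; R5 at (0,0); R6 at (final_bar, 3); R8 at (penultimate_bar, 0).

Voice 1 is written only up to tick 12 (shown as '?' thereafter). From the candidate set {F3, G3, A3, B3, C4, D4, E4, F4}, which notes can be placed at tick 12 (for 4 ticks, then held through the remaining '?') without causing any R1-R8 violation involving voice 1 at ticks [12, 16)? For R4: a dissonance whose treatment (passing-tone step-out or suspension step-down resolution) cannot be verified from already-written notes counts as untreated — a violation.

{A3, C4, D4, F4}

F3: violates R2
G3: violates R4
A3: legal
B3: violates R4
C4: legal
D4: legal
E4: violates R4
F4: legal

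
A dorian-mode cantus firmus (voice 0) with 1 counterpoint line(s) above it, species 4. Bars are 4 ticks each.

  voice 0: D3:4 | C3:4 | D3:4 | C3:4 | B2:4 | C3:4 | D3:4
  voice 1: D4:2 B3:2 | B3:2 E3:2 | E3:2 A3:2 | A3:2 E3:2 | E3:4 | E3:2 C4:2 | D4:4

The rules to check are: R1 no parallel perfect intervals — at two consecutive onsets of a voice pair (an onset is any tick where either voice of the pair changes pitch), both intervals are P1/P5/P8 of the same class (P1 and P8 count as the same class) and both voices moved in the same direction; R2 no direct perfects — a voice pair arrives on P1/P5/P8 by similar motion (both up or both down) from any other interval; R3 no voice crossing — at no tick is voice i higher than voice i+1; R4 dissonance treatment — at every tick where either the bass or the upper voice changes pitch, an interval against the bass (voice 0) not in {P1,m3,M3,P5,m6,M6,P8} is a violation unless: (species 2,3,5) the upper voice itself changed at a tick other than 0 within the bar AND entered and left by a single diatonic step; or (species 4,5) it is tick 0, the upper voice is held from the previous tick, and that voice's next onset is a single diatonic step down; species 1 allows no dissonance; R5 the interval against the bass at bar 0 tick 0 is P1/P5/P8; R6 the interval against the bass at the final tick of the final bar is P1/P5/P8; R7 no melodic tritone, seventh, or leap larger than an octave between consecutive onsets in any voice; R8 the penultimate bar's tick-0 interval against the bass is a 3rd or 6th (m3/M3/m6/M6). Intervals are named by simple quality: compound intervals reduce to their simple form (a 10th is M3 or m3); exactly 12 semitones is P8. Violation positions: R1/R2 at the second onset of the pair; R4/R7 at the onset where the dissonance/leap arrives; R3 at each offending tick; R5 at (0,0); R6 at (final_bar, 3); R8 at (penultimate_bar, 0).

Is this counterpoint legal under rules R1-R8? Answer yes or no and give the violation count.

No (4 violations)

bar 0: v0=D3 v1=D4 (P8)
bar 1: v0=C3 v1=B3 (M7)
bar 2: v0=D3 v1=E3 (M2)
bar 3: v0=C3 v1=A3 (M6)
bar 4: v0=B2 v1=E3 (P4)
bar 5: v0=C3 v1=E3 (M3)
bar 6: v0=D3 v1=D4 (P8)
  R4 @ bar1.0: C3/B3 M7 untreated
  R4 @ bar2.0: D3/E3 M2 untreated
  R4 @ bar4.0: B2/E3 P4 untreated
  R1 @ bar6.0: C3/C4 P8 -> D3/D4 P8 similar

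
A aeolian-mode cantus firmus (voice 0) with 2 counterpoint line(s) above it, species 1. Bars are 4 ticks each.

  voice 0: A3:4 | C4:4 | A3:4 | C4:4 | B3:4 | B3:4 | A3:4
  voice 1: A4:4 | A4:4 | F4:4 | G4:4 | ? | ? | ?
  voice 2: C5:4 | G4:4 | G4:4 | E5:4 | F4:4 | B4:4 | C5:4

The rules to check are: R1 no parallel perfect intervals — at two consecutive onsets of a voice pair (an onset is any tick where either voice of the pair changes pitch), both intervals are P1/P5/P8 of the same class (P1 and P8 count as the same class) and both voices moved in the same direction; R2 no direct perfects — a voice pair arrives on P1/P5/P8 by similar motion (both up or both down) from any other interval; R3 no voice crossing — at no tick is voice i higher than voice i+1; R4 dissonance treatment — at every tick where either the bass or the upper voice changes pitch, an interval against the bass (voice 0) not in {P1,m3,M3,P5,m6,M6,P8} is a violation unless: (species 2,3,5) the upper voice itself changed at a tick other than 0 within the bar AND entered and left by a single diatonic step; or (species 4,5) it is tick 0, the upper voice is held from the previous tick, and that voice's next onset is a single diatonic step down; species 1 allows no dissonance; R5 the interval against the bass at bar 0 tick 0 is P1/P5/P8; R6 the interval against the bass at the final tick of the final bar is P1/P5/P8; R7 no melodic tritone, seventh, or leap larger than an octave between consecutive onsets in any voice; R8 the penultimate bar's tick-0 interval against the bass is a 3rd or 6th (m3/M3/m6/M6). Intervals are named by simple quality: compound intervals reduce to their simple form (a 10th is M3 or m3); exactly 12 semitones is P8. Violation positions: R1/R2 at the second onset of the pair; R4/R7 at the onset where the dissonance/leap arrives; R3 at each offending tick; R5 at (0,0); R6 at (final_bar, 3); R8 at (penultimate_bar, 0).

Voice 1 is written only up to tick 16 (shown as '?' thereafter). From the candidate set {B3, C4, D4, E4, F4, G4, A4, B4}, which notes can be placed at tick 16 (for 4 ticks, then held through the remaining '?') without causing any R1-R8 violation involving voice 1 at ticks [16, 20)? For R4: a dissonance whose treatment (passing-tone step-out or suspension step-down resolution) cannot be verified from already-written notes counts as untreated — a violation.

B3: violates R2
C4: violates R4
D4: legal
E4: violates R4
F4: violates R2,R4
G4: violates R3
A4: violates R3,R4
B4: violates R3

{D4}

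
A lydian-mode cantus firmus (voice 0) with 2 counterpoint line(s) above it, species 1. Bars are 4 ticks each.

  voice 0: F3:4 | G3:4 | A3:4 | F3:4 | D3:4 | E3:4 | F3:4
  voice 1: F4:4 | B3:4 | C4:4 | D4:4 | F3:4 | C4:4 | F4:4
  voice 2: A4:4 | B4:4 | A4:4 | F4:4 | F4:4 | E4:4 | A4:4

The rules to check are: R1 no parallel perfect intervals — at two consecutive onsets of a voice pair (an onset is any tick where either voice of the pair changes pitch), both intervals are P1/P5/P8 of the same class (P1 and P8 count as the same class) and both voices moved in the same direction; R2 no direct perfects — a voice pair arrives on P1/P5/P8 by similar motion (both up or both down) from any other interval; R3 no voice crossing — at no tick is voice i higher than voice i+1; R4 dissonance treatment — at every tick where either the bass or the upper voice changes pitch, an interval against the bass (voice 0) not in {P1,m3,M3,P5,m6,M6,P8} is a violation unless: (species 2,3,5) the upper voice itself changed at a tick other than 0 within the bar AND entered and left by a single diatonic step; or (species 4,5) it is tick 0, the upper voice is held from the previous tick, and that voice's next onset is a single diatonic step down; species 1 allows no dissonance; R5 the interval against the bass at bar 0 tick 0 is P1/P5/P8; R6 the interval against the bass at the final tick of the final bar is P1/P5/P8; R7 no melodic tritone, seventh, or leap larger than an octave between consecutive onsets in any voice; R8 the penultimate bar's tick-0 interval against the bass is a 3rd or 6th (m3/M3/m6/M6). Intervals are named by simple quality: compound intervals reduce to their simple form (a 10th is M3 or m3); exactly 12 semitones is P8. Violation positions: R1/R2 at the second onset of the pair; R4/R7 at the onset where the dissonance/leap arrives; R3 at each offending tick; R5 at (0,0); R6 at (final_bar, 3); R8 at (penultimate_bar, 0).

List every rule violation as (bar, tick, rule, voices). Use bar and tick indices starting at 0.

(0, 0, R5, (0, 2))
(1, 0, R7, (1,))
(3, 0, R1, (0, 2))
(5, 0, R8, (0, 2))
(6, 0, R2, (0, 1))
(6, 3, R6, (0, 2))

bar 0: v0=F3 v1=F4 v2=A4 downbeat M3
bar 1: v0=G3 v1=B3 v2=B4 downbeat M3
bar 2: v0=A3 v1=C4 v2=A4 downbeat P8
bar 3: v0=F3 v1=D4 v2=F4 downbeat P8
bar 4: v0=D3 v1=F3 v2=F4 downbeat m3
bar 5: v0=E3 v1=C4 v2=E4 downbeat P8
bar 6: v0=F3 v1=F4 v2=A4 downbeat M3
  -> R5 @ bar 0 tick 0 v(0, 2): opens on M3
  -> R7 @ bar 1 tick 0 v(1,): F4->B3 leap 6st
  -> R1 @ bar 3 tick 0 v(0, 2): A3/A4 P8 -> F3/F4 P8 similar
  -> R8 @ bar 5 tick 0 v(0, 2): penult P8 not 3rd/6th
  -> R2 @ bar 6 tick 0 v(0, 1): E3/C4 m6 -> F3/F4 P8 similar
  -> R6 @ bar 6 tick 3 v(0, 2): closes on M3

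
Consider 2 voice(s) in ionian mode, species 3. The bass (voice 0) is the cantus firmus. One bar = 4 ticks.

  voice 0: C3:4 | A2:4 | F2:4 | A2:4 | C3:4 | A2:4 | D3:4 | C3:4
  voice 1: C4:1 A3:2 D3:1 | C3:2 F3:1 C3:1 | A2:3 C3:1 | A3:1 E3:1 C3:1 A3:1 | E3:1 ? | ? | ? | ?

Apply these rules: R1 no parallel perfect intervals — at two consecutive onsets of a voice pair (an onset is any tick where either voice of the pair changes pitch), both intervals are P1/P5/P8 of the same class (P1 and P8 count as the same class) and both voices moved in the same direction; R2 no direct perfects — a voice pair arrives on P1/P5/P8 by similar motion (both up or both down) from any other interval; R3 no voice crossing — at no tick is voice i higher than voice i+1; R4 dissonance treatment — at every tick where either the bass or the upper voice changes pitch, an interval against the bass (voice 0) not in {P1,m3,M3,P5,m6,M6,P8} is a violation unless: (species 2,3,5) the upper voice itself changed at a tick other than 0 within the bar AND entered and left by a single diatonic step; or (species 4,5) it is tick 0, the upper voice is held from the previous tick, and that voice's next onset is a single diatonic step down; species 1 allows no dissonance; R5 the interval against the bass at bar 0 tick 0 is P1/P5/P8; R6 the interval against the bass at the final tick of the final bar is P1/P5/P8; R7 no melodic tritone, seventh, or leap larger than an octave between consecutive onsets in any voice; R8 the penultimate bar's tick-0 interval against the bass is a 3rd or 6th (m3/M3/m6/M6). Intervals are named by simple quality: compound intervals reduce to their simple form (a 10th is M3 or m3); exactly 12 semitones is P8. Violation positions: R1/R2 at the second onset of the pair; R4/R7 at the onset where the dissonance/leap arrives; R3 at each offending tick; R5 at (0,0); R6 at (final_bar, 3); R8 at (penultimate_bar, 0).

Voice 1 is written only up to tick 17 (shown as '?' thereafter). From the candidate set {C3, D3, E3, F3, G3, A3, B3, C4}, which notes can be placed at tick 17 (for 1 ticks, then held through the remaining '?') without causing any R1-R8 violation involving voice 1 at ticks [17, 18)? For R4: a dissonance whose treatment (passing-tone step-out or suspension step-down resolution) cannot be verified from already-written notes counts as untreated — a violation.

C3: legal
D3: violates R4
E3: legal
F3: violates R4
G3: legal
A3: legal
B3: violates R4
C4: legal

{A3, C3, C4, E3, G3}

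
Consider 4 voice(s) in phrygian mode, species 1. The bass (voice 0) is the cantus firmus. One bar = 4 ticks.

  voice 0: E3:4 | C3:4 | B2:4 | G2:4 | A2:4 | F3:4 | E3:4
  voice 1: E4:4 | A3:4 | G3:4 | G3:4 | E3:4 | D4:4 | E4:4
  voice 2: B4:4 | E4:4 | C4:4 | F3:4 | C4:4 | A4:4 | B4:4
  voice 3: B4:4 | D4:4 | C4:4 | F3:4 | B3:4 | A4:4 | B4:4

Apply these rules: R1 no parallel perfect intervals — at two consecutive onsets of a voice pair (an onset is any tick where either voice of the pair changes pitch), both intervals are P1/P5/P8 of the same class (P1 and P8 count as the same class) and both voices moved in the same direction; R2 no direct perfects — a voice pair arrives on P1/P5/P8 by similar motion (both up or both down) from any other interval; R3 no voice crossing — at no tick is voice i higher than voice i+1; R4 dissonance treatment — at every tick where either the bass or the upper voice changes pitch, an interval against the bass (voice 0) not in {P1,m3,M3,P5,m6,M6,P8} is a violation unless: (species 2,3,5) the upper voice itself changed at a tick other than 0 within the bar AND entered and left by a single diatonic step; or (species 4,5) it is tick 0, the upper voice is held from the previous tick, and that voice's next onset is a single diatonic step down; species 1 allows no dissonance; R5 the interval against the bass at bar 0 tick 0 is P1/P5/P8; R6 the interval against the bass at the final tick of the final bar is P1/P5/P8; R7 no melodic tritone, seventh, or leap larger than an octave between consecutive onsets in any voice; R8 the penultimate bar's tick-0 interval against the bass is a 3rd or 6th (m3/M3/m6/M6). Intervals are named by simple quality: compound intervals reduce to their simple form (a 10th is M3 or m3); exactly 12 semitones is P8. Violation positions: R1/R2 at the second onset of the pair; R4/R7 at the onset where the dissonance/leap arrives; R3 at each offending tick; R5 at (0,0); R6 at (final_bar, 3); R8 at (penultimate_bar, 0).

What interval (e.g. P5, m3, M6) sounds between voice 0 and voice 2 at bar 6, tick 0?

voice 0=E3 voice 2=B4 -> P5

P5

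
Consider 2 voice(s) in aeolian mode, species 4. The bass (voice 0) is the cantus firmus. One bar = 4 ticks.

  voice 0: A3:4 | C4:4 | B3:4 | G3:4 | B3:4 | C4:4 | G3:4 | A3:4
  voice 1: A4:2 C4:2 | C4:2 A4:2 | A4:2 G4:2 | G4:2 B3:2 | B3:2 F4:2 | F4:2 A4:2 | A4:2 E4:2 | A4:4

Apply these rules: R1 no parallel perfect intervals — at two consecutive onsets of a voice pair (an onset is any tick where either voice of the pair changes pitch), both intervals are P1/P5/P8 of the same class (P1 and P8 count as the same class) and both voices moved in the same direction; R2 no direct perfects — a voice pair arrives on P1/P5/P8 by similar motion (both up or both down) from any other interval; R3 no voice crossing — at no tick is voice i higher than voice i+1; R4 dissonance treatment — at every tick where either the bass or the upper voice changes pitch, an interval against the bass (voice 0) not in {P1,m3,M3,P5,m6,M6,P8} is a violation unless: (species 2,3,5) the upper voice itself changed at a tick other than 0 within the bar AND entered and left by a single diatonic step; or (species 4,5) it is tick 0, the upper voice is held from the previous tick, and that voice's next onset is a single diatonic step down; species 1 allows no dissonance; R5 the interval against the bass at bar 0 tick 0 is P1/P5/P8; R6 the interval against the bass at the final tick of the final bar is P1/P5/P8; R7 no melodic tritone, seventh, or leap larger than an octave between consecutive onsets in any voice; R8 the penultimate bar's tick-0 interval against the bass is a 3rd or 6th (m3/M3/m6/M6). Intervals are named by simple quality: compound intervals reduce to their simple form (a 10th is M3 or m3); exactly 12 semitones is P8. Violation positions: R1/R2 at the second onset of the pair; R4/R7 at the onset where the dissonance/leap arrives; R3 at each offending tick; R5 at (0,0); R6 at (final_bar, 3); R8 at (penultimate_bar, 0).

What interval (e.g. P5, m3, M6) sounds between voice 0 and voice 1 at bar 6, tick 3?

M6

voice 0=G3 voice 1=E4 -> M6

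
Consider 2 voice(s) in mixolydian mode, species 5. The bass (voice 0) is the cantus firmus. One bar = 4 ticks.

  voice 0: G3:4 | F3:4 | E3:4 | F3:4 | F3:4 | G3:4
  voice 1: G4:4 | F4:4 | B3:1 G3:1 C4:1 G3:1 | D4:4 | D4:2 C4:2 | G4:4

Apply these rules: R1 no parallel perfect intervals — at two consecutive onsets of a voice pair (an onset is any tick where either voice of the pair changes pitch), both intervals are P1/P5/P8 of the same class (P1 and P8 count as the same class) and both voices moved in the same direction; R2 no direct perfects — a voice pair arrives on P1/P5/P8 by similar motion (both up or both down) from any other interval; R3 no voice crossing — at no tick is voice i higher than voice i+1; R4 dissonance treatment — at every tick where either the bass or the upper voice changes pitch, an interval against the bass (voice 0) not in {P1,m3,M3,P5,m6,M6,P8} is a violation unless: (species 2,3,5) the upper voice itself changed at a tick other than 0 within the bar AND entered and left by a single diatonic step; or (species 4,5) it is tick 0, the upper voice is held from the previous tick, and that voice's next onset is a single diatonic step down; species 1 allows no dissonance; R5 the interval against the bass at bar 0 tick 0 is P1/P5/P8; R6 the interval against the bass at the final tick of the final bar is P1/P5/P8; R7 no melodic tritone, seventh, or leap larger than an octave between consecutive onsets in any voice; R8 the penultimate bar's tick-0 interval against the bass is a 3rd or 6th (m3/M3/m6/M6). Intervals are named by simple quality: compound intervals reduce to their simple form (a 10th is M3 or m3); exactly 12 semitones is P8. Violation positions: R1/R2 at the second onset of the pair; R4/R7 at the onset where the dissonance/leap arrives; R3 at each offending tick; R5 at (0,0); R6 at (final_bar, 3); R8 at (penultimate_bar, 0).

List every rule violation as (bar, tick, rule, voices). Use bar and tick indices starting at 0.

(1, 0, R1, (0, 1))
(2, 0, R2, (0, 1))
(2, 0, R7, (1,))
(5, 0, R2, (0, 1))

bar 0: v0=G3 v1=G4 downbeat P8
bar 1: v0=F3 v1=F4 downbeat P8
bar 2: v0=E3 v1=B3 downbeat P5
bar 3: v0=F3 v1=D4 downbeat M6
bar 4: v0=F3 v1=D4 downbeat M6
bar 5: v0=G3 v1=G4 downbeat P8
  -> R1 @ bar 1 tick 0 v(0, 1): G3/G4 P8 -> F3/F4 P8 similar
  -> R2 @ bar 2 tick 0 v(0, 1): F3/F4 P8 -> E3/B3 P5 similar
  -> R7 @ bar 2 tick 0 v(1,): F4->B3 leap 6st
  -> R2 @ bar 5 tick 0 v(0, 1): F3/C4 P5 -> G3/G4 P8 similar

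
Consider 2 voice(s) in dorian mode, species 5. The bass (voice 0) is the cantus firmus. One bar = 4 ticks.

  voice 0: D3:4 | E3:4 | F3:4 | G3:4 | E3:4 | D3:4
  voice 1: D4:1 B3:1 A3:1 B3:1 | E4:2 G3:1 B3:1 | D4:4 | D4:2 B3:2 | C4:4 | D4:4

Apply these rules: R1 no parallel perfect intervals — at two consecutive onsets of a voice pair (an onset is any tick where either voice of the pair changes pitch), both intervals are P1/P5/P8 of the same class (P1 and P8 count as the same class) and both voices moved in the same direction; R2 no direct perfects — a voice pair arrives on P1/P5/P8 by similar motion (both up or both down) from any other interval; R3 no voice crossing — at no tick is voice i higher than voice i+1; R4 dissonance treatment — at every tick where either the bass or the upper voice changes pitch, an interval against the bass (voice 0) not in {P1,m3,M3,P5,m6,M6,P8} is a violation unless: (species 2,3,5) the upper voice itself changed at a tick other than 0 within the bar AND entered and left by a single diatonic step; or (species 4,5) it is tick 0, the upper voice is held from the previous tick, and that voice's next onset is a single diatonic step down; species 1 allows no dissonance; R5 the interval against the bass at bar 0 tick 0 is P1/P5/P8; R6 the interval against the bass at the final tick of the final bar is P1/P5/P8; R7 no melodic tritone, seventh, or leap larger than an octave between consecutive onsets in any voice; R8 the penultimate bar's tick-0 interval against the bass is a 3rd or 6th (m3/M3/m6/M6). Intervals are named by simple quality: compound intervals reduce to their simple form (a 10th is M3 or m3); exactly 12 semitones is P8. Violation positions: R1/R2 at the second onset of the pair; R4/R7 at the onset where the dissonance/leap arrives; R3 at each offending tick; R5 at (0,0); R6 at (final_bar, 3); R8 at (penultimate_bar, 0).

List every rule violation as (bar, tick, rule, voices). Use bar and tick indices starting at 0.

(1, 0, R2, (0, 1))

bar 0: v0=D3 v1=D4 downbeat P8
bar 1: v0=E3 v1=E4 downbeat P8
bar 2: v0=F3 v1=D4 downbeat M6
bar 3: v0=G3 v1=D4 downbeat P5
bar 4: v0=E3 v1=C4 downbeat m6
bar 5: v0=D3 v1=D4 downbeat P8
  -> R2 @ bar 1 tick 0 v(0, 1): D3/B3 M6 -> E3/E4 P8 similar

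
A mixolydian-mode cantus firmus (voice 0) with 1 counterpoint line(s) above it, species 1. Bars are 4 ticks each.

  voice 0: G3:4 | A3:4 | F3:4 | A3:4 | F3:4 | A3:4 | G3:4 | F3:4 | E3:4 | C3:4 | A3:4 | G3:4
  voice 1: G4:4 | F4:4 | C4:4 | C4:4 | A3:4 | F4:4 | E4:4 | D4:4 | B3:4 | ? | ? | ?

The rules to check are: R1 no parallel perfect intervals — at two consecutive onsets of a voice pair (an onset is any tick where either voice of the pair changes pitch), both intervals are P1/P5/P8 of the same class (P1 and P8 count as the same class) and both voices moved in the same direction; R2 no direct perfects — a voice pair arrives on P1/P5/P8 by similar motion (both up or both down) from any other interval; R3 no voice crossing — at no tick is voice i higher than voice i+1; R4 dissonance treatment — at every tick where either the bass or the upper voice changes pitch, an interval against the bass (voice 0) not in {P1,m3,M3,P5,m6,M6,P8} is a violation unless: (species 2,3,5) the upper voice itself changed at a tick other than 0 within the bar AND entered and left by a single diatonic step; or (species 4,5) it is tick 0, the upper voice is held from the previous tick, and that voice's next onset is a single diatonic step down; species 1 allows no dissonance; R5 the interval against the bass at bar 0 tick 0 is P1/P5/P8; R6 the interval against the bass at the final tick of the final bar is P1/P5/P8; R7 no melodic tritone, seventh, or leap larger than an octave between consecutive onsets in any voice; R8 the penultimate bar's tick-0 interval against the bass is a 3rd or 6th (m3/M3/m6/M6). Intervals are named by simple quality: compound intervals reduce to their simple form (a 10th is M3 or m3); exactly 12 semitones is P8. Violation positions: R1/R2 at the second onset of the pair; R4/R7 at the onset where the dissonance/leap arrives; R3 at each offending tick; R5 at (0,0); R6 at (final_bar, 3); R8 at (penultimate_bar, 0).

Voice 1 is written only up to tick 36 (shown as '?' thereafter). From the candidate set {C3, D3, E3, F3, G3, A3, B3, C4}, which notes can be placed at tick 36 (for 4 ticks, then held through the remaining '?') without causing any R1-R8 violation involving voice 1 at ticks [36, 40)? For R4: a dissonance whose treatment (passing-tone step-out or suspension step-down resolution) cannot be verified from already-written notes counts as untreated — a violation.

C3: violates R2,R7
D3: violates R4
E3: legal
F3: violates R4,R7
G3: violates R1
A3: legal
B3: violates R4
C4: legal

{A3, C4, E3}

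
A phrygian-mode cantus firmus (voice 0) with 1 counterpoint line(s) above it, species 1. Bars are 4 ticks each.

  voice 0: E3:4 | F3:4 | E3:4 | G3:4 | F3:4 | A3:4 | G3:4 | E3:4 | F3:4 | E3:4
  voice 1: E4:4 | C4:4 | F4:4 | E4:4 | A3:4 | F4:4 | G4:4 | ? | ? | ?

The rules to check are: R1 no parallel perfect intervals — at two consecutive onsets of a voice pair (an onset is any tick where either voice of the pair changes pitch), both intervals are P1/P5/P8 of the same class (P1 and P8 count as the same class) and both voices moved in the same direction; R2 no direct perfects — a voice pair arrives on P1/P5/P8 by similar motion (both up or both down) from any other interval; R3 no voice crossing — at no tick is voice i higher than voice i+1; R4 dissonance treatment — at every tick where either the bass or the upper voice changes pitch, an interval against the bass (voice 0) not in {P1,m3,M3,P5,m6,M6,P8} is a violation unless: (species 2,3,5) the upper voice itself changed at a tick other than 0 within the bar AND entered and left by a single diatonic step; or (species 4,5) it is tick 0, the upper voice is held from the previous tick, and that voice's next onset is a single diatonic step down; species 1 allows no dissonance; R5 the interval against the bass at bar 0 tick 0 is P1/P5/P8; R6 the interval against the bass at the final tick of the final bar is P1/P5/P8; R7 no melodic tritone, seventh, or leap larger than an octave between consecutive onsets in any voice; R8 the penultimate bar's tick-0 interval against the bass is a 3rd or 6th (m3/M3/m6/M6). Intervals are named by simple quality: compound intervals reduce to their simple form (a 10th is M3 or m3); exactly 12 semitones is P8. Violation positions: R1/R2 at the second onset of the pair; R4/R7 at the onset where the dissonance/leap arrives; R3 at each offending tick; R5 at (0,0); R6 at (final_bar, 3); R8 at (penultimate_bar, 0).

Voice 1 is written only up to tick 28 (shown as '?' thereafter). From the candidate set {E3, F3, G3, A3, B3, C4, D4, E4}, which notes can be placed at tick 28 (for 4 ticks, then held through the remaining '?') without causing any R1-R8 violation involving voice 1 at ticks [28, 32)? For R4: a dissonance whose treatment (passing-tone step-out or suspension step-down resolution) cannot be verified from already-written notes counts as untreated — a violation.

E3: violates R1,R7
F3: violates R4,R7
G3: legal
A3: violates R4,R7
B3: violates R2
C4: legal
D4: violates R4
E4: violates R1

{C4, G3}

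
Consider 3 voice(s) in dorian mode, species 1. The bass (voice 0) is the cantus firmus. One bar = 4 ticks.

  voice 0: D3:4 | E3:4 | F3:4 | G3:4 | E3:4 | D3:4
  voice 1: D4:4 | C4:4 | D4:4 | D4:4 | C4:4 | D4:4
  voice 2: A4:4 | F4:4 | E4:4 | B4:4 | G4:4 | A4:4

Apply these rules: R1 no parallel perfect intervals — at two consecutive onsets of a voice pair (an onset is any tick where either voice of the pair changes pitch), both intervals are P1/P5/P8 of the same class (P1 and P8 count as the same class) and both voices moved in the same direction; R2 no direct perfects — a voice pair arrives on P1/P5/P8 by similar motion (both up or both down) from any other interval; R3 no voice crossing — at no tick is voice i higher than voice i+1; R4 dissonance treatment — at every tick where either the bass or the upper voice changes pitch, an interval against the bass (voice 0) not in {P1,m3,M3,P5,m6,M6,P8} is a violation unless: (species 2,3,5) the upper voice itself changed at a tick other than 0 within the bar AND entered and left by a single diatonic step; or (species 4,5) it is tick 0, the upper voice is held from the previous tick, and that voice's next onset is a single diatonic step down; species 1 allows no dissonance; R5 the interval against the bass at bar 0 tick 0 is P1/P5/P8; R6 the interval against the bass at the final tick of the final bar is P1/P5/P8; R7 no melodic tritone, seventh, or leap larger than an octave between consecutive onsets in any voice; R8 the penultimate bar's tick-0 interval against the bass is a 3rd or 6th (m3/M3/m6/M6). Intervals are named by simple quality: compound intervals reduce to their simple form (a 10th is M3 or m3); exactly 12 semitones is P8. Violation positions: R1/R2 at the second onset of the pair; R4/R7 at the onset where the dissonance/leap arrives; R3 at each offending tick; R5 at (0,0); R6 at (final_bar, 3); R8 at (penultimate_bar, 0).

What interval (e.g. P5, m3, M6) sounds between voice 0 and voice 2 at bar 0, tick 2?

voice 0=D3 voice 2=A4 -> P5

P5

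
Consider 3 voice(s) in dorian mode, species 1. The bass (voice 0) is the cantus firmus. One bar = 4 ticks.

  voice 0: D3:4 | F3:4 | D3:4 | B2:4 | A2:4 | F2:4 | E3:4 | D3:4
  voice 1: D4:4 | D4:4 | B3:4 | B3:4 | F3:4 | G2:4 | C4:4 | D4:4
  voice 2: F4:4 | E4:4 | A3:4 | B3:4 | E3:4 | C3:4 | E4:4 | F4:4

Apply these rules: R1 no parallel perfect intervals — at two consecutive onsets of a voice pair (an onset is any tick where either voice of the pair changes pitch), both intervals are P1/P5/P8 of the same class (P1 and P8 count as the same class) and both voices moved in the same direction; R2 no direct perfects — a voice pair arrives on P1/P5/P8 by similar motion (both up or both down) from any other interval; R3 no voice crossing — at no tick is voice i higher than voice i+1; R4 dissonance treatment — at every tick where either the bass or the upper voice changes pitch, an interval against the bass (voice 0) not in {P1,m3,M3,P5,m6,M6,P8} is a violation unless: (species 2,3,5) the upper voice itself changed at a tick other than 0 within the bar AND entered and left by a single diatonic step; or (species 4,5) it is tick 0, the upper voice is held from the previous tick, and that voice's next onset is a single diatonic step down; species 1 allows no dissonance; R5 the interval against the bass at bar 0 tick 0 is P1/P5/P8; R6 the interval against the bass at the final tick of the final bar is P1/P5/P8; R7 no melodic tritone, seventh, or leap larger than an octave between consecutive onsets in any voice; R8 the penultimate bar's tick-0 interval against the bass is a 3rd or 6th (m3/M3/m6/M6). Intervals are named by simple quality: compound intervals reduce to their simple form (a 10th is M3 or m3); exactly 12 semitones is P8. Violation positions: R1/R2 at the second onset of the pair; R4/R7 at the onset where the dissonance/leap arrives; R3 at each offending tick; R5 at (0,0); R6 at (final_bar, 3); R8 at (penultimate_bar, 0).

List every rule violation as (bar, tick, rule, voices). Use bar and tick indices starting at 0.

(0, 0, R5, (0, 2))
(1, 0, R4, (0, 2))
(2, 0, R2, (0, 2))
(2, 0, R3, (1, 2))
(2, 1, R3, (1, 2))
(2, 2, R3, (1, 2))
(2, 3, R3, (1, 2))
(4, 0, R2, (0, 2))
(4, 0, R3, (1, 2))
(4, 0, R7, (1,))
(4, 1, R3, (1, 2))
(4, 2, R3, (1, 2))
(4, 3, R3, (1, 2))
(5, 0, R1, (0, 2))
(5, 0, R4, (0, 1))
(5, 0, R7, (1,))
(6, 0, R2, (0, 2))
(6, 0, R7, (0,))
(6, 0, R7, (1,))
(6, 0, R7, (2,))
(6, 0, R8, (0, 2))
(7, 3, R6, (0, 2))

bar 0: v0=D3 v1=D4 v2=F4 downbeat m3
bar 1: v0=F3 v1=D4 v2=E4 downbeat M7
bar 2: v0=D3 v1=B3 v2=A3 downbeat P5
bar 3: v0=B2 v1=B3 v2=B3 downbeat P8
bar 4: v0=A2 v1=F3 v2=E3 downbeat P5
bar 5: v0=F2 v1=G2 v2=C3 downbeat P5
bar 6: v0=E3 v1=C4 v2=E4 downbeat P8
bar 7: v0=D3 v1=D4 v2=F4 downbeat m3
  -> R5 @ bar 0 tick 0 v(0, 2): opens on m3
  -> R4 @ bar 1 tick 0 v(0, 2): F3/E4 M7 untreated
  -> R2 @ bar 2 tick 0 v(0, 2): F3/E4 M7 -> D3/A3 P5 similar
  -> R3 @ bar 2 tick 0 v(1, 2): B3 above A3
  -> R3 @ bar 2 tick 1 v(1, 2): B3 above A3
  -> R3 @ bar 2 tick 2 v(1, 2): B3 above A3
  -> R3 @ bar 2 tick 3 v(1, 2): B3 above A3
  -> R2 @ bar 4 tick 0 v(0, 2): B2/B3 P8 -> A2/E3 P5 similar
  -> R3 @ bar 4 tick 0 v(1, 2): F3 above E3
  -> R7 @ bar 4 tick 0 v(1,): B3->F3 leap 6st
  -> R3 @ bar 4 tick 1 v(1, 2): F3 above E3
  -> R3 @ bar 4 tick 2 v(1, 2): F3 above E3
  -> R3 @ bar 4 tick 3 v(1, 2): F3 above E3
  -> R1 @ bar 5 tick 0 v(0, 2): A2/E3 P5 -> F2/C3 P5 similar
  -> R4 @ bar 5 tick 0 v(0, 1): F2/G2 M2 untreated
  -> R7 @ bar 5 tick 0 v(1,): F3->G2 leap 10st
  -> R2 @ bar 6 tick 0 v(0, 2): F2/C3 P5 -> E3/E4 P8 similar
  -> R7 @ bar 6 tick 0 v(0,): F2->E3 leap 11st
  -> R7 @ bar 6 tick 0 v(1,): G2->C4 leap 17st
  -> R7 @ bar 6 tick 0 v(2,): C3->E4 leap 16st
  -> R8 @ bar 6 tick 0 v(0, 2): penult P8 not 3rd/6th
  -> R6 @ bar 7 tick 3 v(0, 2): closes on m3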